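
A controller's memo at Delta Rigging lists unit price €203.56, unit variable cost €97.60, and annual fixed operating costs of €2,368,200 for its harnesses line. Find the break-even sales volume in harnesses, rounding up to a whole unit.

22,350 harnesses

Contribution margin per unit = €203.56 − €97.60 = €105.96.
Break-even volume = fixed costs ÷ CM per unit = €2,368,200 ÷ €105.96 = 22,349.94, so 22,350 harnesses.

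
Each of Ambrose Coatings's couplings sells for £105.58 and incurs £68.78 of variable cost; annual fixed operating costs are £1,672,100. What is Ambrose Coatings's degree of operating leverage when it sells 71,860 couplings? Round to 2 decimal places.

At 71,860 units, contribution = 71,860 × £36.80 = £2,644,448.00.
Operating income = contribution − fixed costs = £2,644,448.00 − £1,672,100 = £972,348.00.
Degree of operating leverage = £2,644,448.00 / £972,348.00 = 2.7197.

2.72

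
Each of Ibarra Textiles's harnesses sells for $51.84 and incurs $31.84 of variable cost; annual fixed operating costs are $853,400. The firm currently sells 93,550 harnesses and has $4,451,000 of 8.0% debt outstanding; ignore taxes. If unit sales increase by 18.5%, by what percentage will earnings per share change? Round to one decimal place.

+52.3%

Contribution at this volume is 93,550 × $20.00 = $1,871,000.00.
Operating income = contribution − fixed costs = $1,871,000.00 − $853,400 = $1,017,600.00.
Interest = $356,080.00, so EBIT − I = $661,520.00.
Degree of combined leverage = contribution ÷ (EBIT − I) = $1,871,000.00 ÷ $661,520.00 = 2.8283.
EPS therefore changes by 2.8283 × (+18.5%) = +52.3%.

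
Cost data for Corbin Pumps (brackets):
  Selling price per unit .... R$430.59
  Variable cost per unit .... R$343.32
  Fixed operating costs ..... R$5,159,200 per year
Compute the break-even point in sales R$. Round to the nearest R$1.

R$25,455,482

CM per unit = R$430.59 − R$343.32 = R$87.27; CM ratio = R$87.27 / R$430.59 = 0.2027.
Break-even sales = FC ÷ CM ratio = R$5,159,200 × R$430.59 / R$87.27 = R$25,455,482.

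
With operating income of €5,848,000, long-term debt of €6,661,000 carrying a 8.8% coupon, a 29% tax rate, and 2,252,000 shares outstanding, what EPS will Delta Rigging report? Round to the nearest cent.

Interest = €586,168.00, so EBT = €5,848,000 − €586,168.00 = €5,261,832.00.
Net income = €5,261,832.00 × (1 − 0.29) = €3,735,900.72.
EPS = €3,735,900.72 ÷ 2,252,000 = €1.66.

€1.66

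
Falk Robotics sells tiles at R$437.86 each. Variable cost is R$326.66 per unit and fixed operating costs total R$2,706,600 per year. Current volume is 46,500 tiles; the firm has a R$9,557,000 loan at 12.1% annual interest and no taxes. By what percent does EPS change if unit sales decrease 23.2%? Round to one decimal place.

Contribution at this volume is 46,500 × R$111.20 = R$5,170,800.00.
Subtracting fixed costs: EBIT = R$5,170,800.00 − R$2,706,600 = R$2,464,200.00.
After interest of R$1,156,397.00, pre-tax earnings = R$1,307,803.00.
Degree of combined leverage = contribution ÷ (EBIT − I) = R$5,170,800.00 ÷ R$1,307,803.00 = 3.9538.
EPS therefore changes by 3.9538 × (-23.2%) = -91.7%.

-91.7%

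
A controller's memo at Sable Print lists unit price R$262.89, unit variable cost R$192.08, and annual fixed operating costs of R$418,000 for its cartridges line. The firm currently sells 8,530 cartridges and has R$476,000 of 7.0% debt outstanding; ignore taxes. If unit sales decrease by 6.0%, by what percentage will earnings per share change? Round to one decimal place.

At 8,530 units, contribution = 8,530 × R$70.81 = R$604,009.30.
EBIT = R$604,009.30 − R$418,000 = R$186,009.30.
Interest = R$33,320.00, so EBIT − I = R$152,689.30.
DCL = total CM / (EBIT − I) = R$604,009.30 / R$152,689.30 = 3.9558.
%ΔEPS = DCL × %ΔSales = 3.9558 × -6.0% = -23.7%.

-23.7%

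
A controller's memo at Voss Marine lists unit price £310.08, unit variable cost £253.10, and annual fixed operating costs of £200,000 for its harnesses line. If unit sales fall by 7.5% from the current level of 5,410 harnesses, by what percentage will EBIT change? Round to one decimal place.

Contribution at this volume is 5,410 × £56.98 = £308,261.80.
Subtracting fixed costs: EBIT = £308,261.80 − £200,000 = £108,261.80.
DOL = contribution ÷ EBIT = £308,261.80 ÷ £108,261.80 = 2.8474.
So EBIT moves 2.8474 × (-7.5%) = -21.4%.

-21.4%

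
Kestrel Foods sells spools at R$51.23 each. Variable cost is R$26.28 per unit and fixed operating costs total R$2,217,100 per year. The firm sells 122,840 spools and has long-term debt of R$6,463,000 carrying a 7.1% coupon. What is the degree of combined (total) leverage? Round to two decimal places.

7.88

At 122,840 units, contribution = 122,840 × R$24.95 = R$3,064,858.00.
EBIT = R$3,064,858.00 − R$2,217,100 = R$847,758.00. Interest = R$458,873.00, so EBIT − I = R$388,885.00.
Degree of total leverage = total CM / (EBIT − interest) = R$3,064,858.00 / R$388,885.00 = 7.8811.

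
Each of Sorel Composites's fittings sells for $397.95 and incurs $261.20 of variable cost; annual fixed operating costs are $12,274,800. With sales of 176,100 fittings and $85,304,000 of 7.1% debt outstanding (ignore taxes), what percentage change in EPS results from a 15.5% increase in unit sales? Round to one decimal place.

Total contribution margin = 176,100 × $136.75 = $24,081,675.00.
EBIT = $24,081,675.00 − $12,274,800 = $11,806,875.00.
Interest = $6,056,584.00, so EBIT − I = $5,750,291.00.
DCL = total CM / (EBIT − I) = $24,081,675.00 / $5,750,291.00 = 4.1879.
EPS therefore changes by 4.1879 × (+15.5%) = +64.9%.

+64.9%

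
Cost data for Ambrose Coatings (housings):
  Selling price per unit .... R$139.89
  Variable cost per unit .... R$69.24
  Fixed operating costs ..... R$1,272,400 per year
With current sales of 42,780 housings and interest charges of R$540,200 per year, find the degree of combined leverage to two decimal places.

Total contribution margin = 42,780 × R$70.65 = R$3,022,407.00.
Operating income = contribution − fixed costs = R$3,022,407.00 − R$1,272,400 = R$1,750,007.00. Interest = R$540,200.00.
DOL = R$3,022,407.00 ÷ R$1,750,007.00 = 1.7271; DFL = R$1,750,007.00 ÷ R$1,209,807.00 = 1.4465.
Combined leverage = 1.7271 × 1.4465 = 2.4983.

2.50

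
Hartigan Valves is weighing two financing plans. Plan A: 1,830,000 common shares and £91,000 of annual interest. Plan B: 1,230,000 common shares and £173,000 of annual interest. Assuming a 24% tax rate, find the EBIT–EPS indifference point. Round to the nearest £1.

Set EPS_A = EPS_B: (EBIT − £91,000)(1 − 0.24) ÷ 1,830,000 = (EBIT − £173,000)(1 − 0.24) ÷ 1,230,000.
The (1 − t) factor cancels: (EBIT − 91,000) × 1,230,000 = (EBIT − 173,000) × 1,830,000.
Solving, EBIT = (173,000·1,830,000 − 91,000·1,230,000) / (1,830,000 − 1,230,000) = 204,660,000,000 / 600,000 = 341,100.00.

£341,100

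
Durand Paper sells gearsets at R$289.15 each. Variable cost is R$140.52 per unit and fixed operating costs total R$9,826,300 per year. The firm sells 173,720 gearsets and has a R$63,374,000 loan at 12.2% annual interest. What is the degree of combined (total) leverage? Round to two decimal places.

3.13

At 173,720 units, contribution = 173,720 × R$148.63 = R$25,820,003.60.
EBIT = R$25,820,003.60 − R$9,826,300 = R$15,993,703.60. Interest = R$7,731,628.00.
DOL = R$25,820,003.60 ÷ R$15,993,703.60 = 1.6144; DFL = R$15,993,703.60 ÷ R$8,262,075.60 = 1.9358.
Combined leverage = 1.6144 × 1.9358 = 3.1252.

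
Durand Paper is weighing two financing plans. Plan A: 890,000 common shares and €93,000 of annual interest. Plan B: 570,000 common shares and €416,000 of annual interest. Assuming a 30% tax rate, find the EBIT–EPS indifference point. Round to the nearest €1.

€991,344

At indifference, (EBIT − 93,000)(1 − t)/890,000 = (EBIT − 416,000)(1 − t)/570,000.
The (1 − t) factor cancels: (EBIT − 93,000) × 570,000 = (EBIT − 416,000) × 890,000.
EBIT × (890,000 − 570,000) = 416,000 × 890,000 − 93,000 × 570,000 = 317,230,000,000, so EBIT = 317,230,000,000 ÷ 320,000 = 991,343.75.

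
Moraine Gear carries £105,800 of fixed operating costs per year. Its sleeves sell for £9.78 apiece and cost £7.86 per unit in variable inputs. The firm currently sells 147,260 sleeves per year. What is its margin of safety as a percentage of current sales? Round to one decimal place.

62.6%

Contribution margin per unit = £9.78 − £7.86 = £1.92. Break-even units = £105,800 ÷ £1.92 = 55,104.17; break-even revenue = 55,104.17 × £9.78 = £538,918.75.
Actual sales revenue = 147,260 × £9.78 = £1,440,202.80.
Margin of safety = (£1,440,202.80 − £538,918.75) ÷ £1,440,202.80 = 62.6%.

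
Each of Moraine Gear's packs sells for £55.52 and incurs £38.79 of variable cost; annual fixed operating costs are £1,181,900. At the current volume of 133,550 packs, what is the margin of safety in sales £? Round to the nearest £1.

£3,492,455

Each unit contributes £55.52 − £38.79 = £16.73. Break-even units = £1,181,900 ÷ £16.73 = 70,645.55; break-even revenue = 70,645.55 × £55.52 = £3,922,240.77.
Actual sales revenue = 133,550 × £55.52 = £7,414,696.00.
Margin of safety = £7,414,696.00 − £3,922,240.77 = £3,492,455.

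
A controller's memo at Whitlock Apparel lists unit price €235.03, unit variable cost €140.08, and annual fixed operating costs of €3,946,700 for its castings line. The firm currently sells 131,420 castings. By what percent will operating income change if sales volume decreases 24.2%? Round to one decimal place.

Contribution at this volume is 131,420 × €94.95 = €12,478,329.00.
Subtracting fixed costs: EBIT = €12,478,329.00 − €3,946,700 = €8,531,629.00.
So DOL = total CM / EBIT = €12,478,329.00 / €8,531,629.00 = 1.4626.
So EBIT moves 1.4626 × (-24.2%) = -35.4%.

-35.4%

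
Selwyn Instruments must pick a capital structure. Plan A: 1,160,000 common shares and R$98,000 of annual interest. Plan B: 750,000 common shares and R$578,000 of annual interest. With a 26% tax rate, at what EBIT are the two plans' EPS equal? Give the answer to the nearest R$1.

R$1,456,049

Set EPS_A = EPS_B: (EBIT − R$98,000)(1 − 0.26) ÷ 1,160,000 = (EBIT − R$578,000)(1 − 0.26) ÷ 750,000.
Cancelling (1 − t) and cross-multiplying: 750,000·(EBIT − 98,000) = 1,160,000·(EBIT − 578,000).
EBIT × (1,160,000 − 750,000) = 578,000 × 1,160,000 − 98,000 × 750,000 = 596,980,000,000, so EBIT = 596,980,000,000 ÷ 410,000 = 1,456,048.78.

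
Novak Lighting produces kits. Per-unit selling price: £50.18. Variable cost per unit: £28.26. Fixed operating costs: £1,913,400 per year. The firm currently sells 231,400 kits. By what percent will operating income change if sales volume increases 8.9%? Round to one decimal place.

+14.3%

At 231,400 units, contribution = 231,400 × £21.92 = £5,072,288.00.
Subtracting fixed costs: EBIT = £5,072,288.00 − £1,913,400 = £3,158,888.00.
Degree of operating leverage = £5,072,288.00 / £3,158,888.00 = 1.6057.
Operating income changes by 1.6057 × +8.9% = +14.3%.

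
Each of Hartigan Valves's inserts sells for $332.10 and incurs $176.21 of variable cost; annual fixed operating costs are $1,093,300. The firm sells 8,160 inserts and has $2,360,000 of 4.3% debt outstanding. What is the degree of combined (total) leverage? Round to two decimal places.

16.46

Contribution at this volume is 8,160 × $155.89 = $1,272,062.40.
Subtracting fixed costs: EBIT = $1,272,062.40 − $1,093,300 = $178,762.40. Interest = $101,480.00.
DOL = $1,272,062.40 ÷ $178,762.40 = 7.1159; DFL = $178,762.40 ÷ $77,282.40 = 2.3131.
DCL = DOL × DFL = 7.1159 × 2.3131 = 16.4598.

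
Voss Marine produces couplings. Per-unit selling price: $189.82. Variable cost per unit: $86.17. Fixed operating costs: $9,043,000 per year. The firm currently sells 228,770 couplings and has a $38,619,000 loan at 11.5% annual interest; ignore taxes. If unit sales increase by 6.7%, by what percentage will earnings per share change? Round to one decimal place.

+15.5%

Total contribution margin = 228,770 × $103.65 = $23,712,010.50.
Subtracting fixed costs: EBIT = $23,712,010.50 − $9,043,000 = $14,669,010.50.
After interest of $4,441,185.00, pre-tax earnings = $10,227,825.50.
DCL = total CM / (EBIT − I) = $23,712,010.50 / $10,227,825.50 = 2.3184.
EPS therefore changes by 2.3184 × (+6.7%) = +15.5%.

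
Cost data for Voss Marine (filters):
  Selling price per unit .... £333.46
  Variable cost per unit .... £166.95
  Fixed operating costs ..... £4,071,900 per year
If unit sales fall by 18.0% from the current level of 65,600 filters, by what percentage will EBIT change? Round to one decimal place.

-28.7%

Contribution at this volume is 65,600 × £166.51 = £10,923,056.00.
Subtracting fixed costs: EBIT = £10,923,056.00 − £4,071,900 = £6,851,156.00.
Degree of operating leverage = £10,923,056.00 / £6,851,156.00 = 1.5943.
Operating income changes by 1.5943 × -18.0% = -28.7%.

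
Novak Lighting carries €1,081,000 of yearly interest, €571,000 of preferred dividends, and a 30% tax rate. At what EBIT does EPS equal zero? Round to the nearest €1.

€1,896,714

Grossing the preferred dividend up to pre-tax terms: €571,000 / (1 − 0.30) = €815,714.29.
Financial break-even EBIT = interest + D_p ÷ (1 − t) = €1,081,000 + €815,714.29 = €1,896,714.29.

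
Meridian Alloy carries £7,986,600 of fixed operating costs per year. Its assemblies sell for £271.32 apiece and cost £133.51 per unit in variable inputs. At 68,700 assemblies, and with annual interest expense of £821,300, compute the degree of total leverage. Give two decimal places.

14.35

Contribution at this volume is 68,700 × £137.81 = £9,467,547.00.
EBIT = £9,467,547.00 − £7,986,600 = £1,480,947.00. Interest = £821,300.00.
DOL = £9,467,547.00 ÷ £1,480,947.00 = 6.3929; DFL = £1,480,947.00 ÷ £659,647.00 = 2.2451.
Combined leverage = 6.3929 × 2.2451 = 14.3527.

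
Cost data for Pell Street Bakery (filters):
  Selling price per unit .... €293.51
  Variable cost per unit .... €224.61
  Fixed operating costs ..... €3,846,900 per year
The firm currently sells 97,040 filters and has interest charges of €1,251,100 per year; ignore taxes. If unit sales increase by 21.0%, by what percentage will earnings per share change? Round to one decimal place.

Total contribution margin = 97,040 × €68.90 = €6,686,056.00.
Subtracting fixed costs: EBIT = €6,686,056.00 − €3,846,900 = €2,839,156.00.
Interest = €1,251,100.00, so EBIT − I = €1,588,056.00.
Degree of combined leverage = contribution ÷ (EBIT − I) = €6,686,056.00 ÷ €1,588,056.00 = 4.2102.
%ΔEPS = DCL × %ΔSales = 4.2102 × +21.0% = +88.4%.

+88.4%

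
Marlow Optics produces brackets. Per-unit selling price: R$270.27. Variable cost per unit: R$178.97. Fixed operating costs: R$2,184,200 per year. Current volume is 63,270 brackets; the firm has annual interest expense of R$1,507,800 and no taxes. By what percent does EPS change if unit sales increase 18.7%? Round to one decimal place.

+51.8%

At 63,270 units, contribution = 63,270 × R$91.30 = R$5,776,551.00.
EBIT = R$5,776,551.00 − R$2,184,200 = R$3,592,351.00.
After interest of R$1,507,800.00, pre-tax earnings = R$2,084,551.00.
DCL = total CM / (EBIT − I) = R$5,776,551.00 / R$2,084,551.00 = 2.7711.
%ΔEPS = DCL × %ΔSales = 2.7711 × +18.7% = +51.8%.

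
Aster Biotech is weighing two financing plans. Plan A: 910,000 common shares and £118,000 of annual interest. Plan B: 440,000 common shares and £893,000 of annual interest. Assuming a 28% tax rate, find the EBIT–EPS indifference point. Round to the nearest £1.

Set EPS_A = EPS_B: (EBIT − £118,000)(1 − 0.28) ÷ 910,000 = (EBIT − £893,000)(1 − 0.28) ÷ 440,000.
The (1 − t) factor cancels: (EBIT − 118,000) × 440,000 = (EBIT − 893,000) × 910,000.
EBIT × (910,000 − 440,000) = 893,000 × 910,000 − 118,000 × 440,000 = 760,710,000,000, so EBIT = 760,710,000,000 ÷ 470,000 = 1,618,531.91.

£1,618,532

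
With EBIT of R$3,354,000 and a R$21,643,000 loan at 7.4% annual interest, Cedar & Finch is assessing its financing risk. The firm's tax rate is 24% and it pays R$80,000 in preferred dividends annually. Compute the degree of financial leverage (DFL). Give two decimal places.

Interest = R$1,601,582.00.
Pre-tax preferred-dividend burden = R$80,000 ÷ (1 − 0.24) = R$105,263.16.
DFL = EBIT ÷ [EBIT − I − D_p/(1−t)] = R$3,354,000 ÷ [R$3,354,000 − R$1,601,582.00 − R$105,263.16] = R$3,354,000 ÷ R$1,647,154.84 = 2.0362.

2.04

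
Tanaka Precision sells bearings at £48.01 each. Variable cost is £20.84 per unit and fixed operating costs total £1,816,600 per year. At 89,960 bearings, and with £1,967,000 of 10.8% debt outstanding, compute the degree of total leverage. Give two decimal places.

Contribution at this volume is 89,960 × £27.17 = £2,444,213.20.
EBIT = £2,444,213.20 − £1,816,600 = £627,613.20. Interest = £212,436.00, so EBIT − I = £415,177.20.
DCL = contribution ÷ (EBIT − I) = £2,444,213.20 ÷ £415,177.20 = 5.8872.

5.89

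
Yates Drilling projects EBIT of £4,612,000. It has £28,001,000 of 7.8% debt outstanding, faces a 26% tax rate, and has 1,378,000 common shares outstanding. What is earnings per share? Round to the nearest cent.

Pre-tax income = £4,612,000 − £2,184,078.00 = £2,427,922.00.
Net income = £2,427,922.00 × (1 − 0.26) = £1,796,662.28.
EPS = £1,796,662.28 ÷ 1,378,000 = £1.30.

£1.30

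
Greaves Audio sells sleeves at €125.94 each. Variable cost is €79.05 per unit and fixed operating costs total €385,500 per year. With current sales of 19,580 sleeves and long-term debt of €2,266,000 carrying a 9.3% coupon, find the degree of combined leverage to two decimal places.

At 19,580 units, contribution = 19,580 × €46.89 = €918,106.20.
Operating income = contribution − fixed costs = €918,106.20 − €385,500 = €532,606.20. Interest = €210,738.00.
DOL = €918,106.20 ÷ €532,606.20 = 1.7238; DFL = €532,606.20 ÷ €321,868.20 = 1.6547.
Combined leverage = 1.7238 × 1.6547 = 2.8524.

2.85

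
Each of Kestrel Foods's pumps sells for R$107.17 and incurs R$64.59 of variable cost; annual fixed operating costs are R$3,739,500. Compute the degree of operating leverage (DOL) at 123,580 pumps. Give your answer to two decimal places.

Contribution at this volume is 123,580 × R$42.58 = R$5,262,036.40.
EBIT = R$5,262,036.40 − R$3,739,500 = R$1,522,536.40.
So DOL = total CM / EBIT = R$5,262,036.40 / R$1,522,536.40 = 3.4561.

3.46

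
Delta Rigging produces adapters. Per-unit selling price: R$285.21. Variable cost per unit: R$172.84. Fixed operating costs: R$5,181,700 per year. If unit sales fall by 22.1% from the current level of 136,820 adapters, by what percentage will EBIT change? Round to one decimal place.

-33.3%

Total contribution margin = 136,820 × R$112.37 = R$15,374,463.40.
EBIT = R$15,374,463.40 − R$5,181,700 = R$10,192,763.40.
DOL = contribution ÷ EBIT = R$15,374,463.40 ÷ R$10,192,763.40 = 1.5084.
So EBIT moves 1.5084 × (-22.1%) = -33.3%.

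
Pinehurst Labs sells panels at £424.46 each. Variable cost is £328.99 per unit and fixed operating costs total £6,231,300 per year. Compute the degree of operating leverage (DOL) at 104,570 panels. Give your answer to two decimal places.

2.66

Total contribution margin = 104,570 × £95.47 = £9,983,297.90.
Operating income = contribution − fixed costs = £9,983,297.90 − £6,231,300 = £3,751,997.90.
DOL = contribution ÷ EBIT = £9,983,297.90 ÷ £3,751,997.90 = 2.6608.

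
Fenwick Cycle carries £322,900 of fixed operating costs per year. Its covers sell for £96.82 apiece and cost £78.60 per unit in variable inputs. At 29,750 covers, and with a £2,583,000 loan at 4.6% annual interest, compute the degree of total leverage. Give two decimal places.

5.40

Total contribution margin = 29,750 × £18.22 = £542,045.00.
Operating income = contribution − fixed costs = £542,045.00 − £322,900 = £219,145.00. Interest = £118,818.00, so EBIT − I = £100,327.00.
Degree of total leverage = total CM / (EBIT − interest) = £542,045.00 / £100,327.00 = 5.4028.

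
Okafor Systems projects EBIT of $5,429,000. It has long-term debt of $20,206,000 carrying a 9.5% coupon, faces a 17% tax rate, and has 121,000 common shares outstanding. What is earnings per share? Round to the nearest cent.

Interest = $1,919,570.00, so EBT = $5,429,000 − $1,919,570.00 = $3,509,430.00.
Net income = $3,509,430.00 × (1 − 0.17) = $2,912,826.90.
EPS = $2,912,826.90 ÷ 121,000 = $24.07.

$24.07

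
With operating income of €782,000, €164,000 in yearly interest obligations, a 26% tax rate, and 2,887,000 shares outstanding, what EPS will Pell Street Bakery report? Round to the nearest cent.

€0.16

Interest = €164,000.00, so EBT = €782,000 − €164,000.00 = €618,000.00.
Net income = €618,000.00 × (1 − 0.26) = €457,320.00.
EPS = €457,320.00 ÷ 2,887,000 = €0.16.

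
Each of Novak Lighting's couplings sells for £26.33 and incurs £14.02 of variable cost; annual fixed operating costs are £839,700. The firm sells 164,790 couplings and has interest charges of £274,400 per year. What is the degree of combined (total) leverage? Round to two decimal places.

2.22

Total contribution margin = 164,790 × £12.31 = £2,028,564.90.
EBIT = £2,028,564.90 − £839,700 = £1,188,864.90. Interest = £274,400.00, so EBIT − I = £914,464.90.
Degree of total leverage = total CM / (EBIT − interest) = £2,028,564.90 / £914,464.90 = 2.2183.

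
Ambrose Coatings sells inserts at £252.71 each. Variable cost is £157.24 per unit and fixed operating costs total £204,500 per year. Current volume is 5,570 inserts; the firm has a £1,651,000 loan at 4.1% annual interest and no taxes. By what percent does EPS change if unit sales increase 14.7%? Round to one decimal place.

At 5,570 units, contribution = 5,570 × £95.47 = £531,767.90.
Subtracting fixed costs: EBIT = £531,767.90 − £204,500 = £327,267.90.
Interest = £67,691.00, so EBIT − I = £259,576.90.
DCL = total CM / (EBIT − I) = £531,767.90 / £259,576.90 = 2.0486.
%ΔEPS = DCL × %ΔSales = 2.0486 × +14.7% = +30.1%.

+30.1%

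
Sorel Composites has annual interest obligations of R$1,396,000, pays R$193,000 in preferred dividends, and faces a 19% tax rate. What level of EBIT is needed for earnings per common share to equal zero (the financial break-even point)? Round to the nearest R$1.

R$1,634,272

Grossing the preferred dividend up to pre-tax terms: R$193,000 / (1 − 0.19) = R$238,271.60.
EPS = 0 when EBIT covers interest plus the pre-tax preferred burden: R$1,396,000 + R$238,271.60 = R$1,634,271.60.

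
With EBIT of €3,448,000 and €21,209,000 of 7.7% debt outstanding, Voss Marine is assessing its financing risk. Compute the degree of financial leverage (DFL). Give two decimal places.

Interest = €1,633,093.00.
DFL = EBIT ÷ (EBIT − I) = €3,448,000 ÷ (€3,448,000 − €1,633,093.00) = €3,448,000 ÷ €1,814,907.00 = 1.8998.

1.90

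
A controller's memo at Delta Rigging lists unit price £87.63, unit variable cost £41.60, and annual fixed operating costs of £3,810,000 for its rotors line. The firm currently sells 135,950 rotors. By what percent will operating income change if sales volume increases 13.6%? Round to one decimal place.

At 135,950 units, contribution = 135,950 × £46.03 = £6,257,778.50.
Operating income = contribution − fixed costs = £6,257,778.50 − £3,810,000 = £2,447,778.50.
So DOL = total CM / EBIT = £6,257,778.50 / £2,447,778.50 = 2.5565.
%ΔEBIT = DOL × %ΔSales = 2.5565 × +13.6% = +34.8%.

+34.8%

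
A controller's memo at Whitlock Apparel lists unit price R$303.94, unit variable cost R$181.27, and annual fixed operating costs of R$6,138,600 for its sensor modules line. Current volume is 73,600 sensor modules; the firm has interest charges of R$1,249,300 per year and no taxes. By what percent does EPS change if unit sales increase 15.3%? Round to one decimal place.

At 73,600 units, contribution = 73,600 × R$122.67 = R$9,028,512.00.
Operating income = contribution − fixed costs = R$9,028,512.00 − R$6,138,600 = R$2,889,912.00.
After interest of R$1,249,300.00, pre-tax earnings = R$1,640,612.00.
Degree of combined leverage = contribution ÷ (EBIT − I) = R$9,028,512.00 ÷ R$1,640,612.00 = 5.5031.
EPS therefore changes by 5.5031 × (+15.3%) = +84.2%.

+84.2%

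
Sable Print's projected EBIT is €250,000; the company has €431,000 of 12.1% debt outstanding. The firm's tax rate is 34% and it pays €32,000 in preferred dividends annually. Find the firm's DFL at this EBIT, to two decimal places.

Annual interest charges come to €52,151.00.
Preferred dividends grossed up pre-tax: €32,000 / (1 − 0.34) = €48,484.85.
DFL = EBIT ÷ [EBIT − I − D_p/(1−t)] = €250,000 ÷ [€250,000 − €52,151.00 − €48,484.85] = €250,000 ÷ €149,364.15 = 1.6738.

1.67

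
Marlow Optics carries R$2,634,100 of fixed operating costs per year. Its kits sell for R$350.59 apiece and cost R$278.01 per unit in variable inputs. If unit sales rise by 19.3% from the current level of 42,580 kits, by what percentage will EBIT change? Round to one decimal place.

+130.7%

Total contribution margin = 42,580 × R$72.58 = R$3,090,456.40.
EBIT = R$3,090,456.40 − R$2,634,100 = R$456,356.40.
DOL = contribution ÷ EBIT = R$3,090,456.40 ÷ R$456,356.40 = 6.7720.
%ΔEBIT = DOL × %ΔSales = 6.7720 × +19.3% = +130.7%.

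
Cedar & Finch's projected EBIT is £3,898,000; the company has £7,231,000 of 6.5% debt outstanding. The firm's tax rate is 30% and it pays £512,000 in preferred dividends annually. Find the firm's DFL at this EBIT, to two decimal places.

1.45

Annual interest charges come to £470,015.00.
Pre-tax preferred-dividend burden = £512,000 ÷ (1 − 0.30) = £731,428.57.
DFL = EBIT ÷ [EBIT − I − D_p/(1−t)] = £3,898,000 ÷ [£3,898,000 − £470,015.00 − £731,428.57] = £3,898,000 ÷ £2,696,556.43 = 1.4455.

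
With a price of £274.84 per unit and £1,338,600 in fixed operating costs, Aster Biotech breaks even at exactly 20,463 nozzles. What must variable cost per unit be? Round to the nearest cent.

Contribution per unit must be FC / Q = £1,338,600 / 20,463 = £65.4156.
Variable cost per unit = £274.84 − £65.4156 = £209.42.

£209.42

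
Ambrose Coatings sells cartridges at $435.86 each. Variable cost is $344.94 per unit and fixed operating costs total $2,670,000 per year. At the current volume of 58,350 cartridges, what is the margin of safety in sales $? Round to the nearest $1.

Unit CM = price − variable cost = $435.86 − $344.94 = $90.92. Break-even units = $2,670,000 ÷ $90.92 = 29,366.48; break-even revenue = 29,366.48 × $435.86 = $12,799,672.24.
Current sales = 58,350 × $435.86 = $25,432,431.00.
Margin of safety = $25,432,431.00 − $12,799,672.24 = $12,632,759.

$12,632,759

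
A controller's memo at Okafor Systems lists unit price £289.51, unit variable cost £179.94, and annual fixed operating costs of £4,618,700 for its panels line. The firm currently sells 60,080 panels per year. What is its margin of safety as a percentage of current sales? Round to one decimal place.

29.8%

Each unit contributes £289.51 − £179.94 = £109.57. Break-even units = £4,618,700 ÷ £109.57 = 42,152.96; break-even revenue = 42,152.96 × £289.51 = £12,203,703.91.
Actual sales revenue = 60,080 × £289.51 = £17,393,760.80.
Margin of safety = (£17,393,760.80 − £12,203,703.91) ÷ £17,393,760.80 = 29.8%.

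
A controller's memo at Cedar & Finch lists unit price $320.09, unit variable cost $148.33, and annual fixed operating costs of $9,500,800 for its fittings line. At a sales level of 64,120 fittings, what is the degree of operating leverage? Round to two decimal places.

7.28

Contribution at this volume is 64,120 × $171.76 = $11,013,251.20.
Subtracting fixed costs: EBIT = $11,013,251.20 − $9,500,800 = $1,512,451.20.
DOL = contribution ÷ EBIT = $11,013,251.20 ÷ $1,512,451.20 = 7.2817.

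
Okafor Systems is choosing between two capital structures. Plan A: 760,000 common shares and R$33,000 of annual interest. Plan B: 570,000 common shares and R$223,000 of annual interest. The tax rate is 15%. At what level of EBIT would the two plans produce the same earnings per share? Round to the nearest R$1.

At indifference, (EBIT − 33,000)(1 − t)/760,000 = (EBIT − 223,000)(1 − t)/570,000.
Cancelling (1 − t) and cross-multiplying: 570,000·(EBIT − 33,000) = 760,000·(EBIT − 223,000).
Solving, EBIT = (223,000·760,000 − 33,000·570,000) / (760,000 − 570,000) = 150,670,000,000 / 190,000 = 793,000.00.

R$793,000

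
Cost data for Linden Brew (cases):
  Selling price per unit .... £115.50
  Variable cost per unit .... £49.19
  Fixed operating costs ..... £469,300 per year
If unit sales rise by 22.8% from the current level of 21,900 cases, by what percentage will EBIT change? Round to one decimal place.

+33.7%

Contribution at this volume is 21,900 × £66.31 = £1,452,189.00.
Subtracting fixed costs: EBIT = £1,452,189.00 − £469,300 = £982,889.00.
DOL = contribution ÷ EBIT = £1,452,189.00 ÷ £982,889.00 = 1.4775.
So EBIT moves 1.4775 × (+22.8%) = +33.7%.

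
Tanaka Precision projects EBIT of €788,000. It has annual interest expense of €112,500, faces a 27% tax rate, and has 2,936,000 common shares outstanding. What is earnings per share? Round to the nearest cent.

Pre-tax income = €788,000 − €112,500.00 = €675,500.00.
After tax at 27%: net income = €675,500.00 × 0.73 = €493,115.00.
Per share: €493,115.00 / 2,936,000 shares = €0.17.

€0.17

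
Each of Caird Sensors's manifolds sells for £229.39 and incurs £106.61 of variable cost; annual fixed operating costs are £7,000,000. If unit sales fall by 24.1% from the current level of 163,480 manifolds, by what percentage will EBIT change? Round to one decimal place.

Contribution at this volume is 163,480 × £122.78 = £20,072,074.40.
Subtracting fixed costs: EBIT = £20,072,074.40 − £7,000,000 = £13,072,074.40.
DOL = contribution ÷ EBIT = £20,072,074.40 ÷ £13,072,074.40 = 1.5355.
So EBIT moves 1.5355 × (-24.1%) = -37.0%.

-37.0%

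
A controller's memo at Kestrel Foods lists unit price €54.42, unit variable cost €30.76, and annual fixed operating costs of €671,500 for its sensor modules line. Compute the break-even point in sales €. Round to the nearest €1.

Contribution margin per unit = €54.42 − €30.76 = €23.66, a CM ratio of €23.66 ÷ €54.42 = 0.4348.
Break-even revenue = fixed costs × price ÷ CM = €671,500 × €54.42 ÷ €23.66 = €1,544,507.

€1,544,507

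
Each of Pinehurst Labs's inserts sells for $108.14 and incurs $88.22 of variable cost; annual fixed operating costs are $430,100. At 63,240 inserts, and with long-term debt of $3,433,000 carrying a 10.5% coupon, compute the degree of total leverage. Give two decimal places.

Total contribution margin = 63,240 × $19.92 = $1,259,740.80.
Subtracting fixed costs: EBIT = $1,259,740.80 − $430,100 = $829,640.80. Interest = $360,465.00, so EBIT − I = $469,175.80.
DCL = contribution ÷ (EBIT − I) = $1,259,740.80 ÷ $469,175.80 = 2.6850.

2.69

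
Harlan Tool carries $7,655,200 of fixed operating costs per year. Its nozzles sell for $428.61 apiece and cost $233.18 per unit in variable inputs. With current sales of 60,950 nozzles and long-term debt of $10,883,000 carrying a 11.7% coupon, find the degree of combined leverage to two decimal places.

3.99

At 60,950 units, contribution = 60,950 × $195.43 = $11,911,458.50.
EBIT = $11,911,458.50 − $7,655,200 = $4,256,258.50. Interest = $1,273,311.00.
DOL = $11,911,458.50 ÷ $4,256,258.50 = 2.7986; DFL = $4,256,258.50 ÷ $2,982,947.50 = 1.4269.
Combined leverage = 2.7986 × 1.4269 = 3.9933.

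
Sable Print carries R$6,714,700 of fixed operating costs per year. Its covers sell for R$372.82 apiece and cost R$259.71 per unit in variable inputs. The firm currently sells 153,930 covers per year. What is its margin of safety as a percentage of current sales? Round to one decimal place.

61.4%

Contribution margin per unit = R$372.82 − R$259.71 = R$113.11. Break-even units = R$6,714,700 ÷ R$113.11 = 59,364.34; break-even revenue = 59,364.34 × R$372.82 = R$22,132,211.60.
Actual sales revenue = 153,930 × R$372.82 = R$57,388,182.60.
Margin of safety = (R$57,388,182.60 − R$22,132,211.60) ÷ R$57,388,182.60 = 61.4%.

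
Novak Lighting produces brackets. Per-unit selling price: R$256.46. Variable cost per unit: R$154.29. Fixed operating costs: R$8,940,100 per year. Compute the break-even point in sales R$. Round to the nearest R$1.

CM per unit = R$256.46 − R$154.29 = R$102.17; CM ratio = R$102.17 / R$256.46 = 0.3984.
Break-even revenue = fixed costs × price ÷ CM = R$8,940,100 × R$256.46 ÷ R$102.17 = R$22,440,815.

R$22,440,815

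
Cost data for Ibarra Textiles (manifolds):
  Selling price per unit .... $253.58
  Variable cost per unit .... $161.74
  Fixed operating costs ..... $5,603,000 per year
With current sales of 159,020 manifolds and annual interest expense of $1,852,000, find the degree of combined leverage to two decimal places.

Total contribution margin = 159,020 × $91.84 = $14,604,396.80.
EBIT = $14,604,396.80 − $5,603,000 = $9,001,396.80. Interest = $1,852,000.00, so EBIT − I = $7,149,396.80.
DCL = contribution ÷ (EBIT − I) = $14,604,396.80 ÷ $7,149,396.80 = 2.0427.

2.04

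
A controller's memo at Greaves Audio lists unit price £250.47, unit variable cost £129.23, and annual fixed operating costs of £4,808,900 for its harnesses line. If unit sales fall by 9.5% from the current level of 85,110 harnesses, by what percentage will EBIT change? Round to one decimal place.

Contribution at this volume is 85,110 × £121.24 = £10,318,736.40.
EBIT = £10,318,736.40 − £4,808,900 = £5,509,836.40.
DOL = contribution ÷ EBIT = £10,318,736.40 ÷ £5,509,836.40 = 1.8728.
So EBIT moves 1.8728 × (-9.5%) = -17.8%.

-17.8%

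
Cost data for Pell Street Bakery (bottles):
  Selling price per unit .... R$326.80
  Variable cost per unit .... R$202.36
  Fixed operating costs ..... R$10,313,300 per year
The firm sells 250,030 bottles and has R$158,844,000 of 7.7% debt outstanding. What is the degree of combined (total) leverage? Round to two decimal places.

3.63

Contribution at this volume is 250,030 × R$124.44 = R$31,113,733.20.
EBIT = R$31,113,733.20 − R$10,313,300 = R$20,800,433.20. Interest = R$12,230,988.00, so EBIT − I = R$8,569,445.20.
Degree of total leverage = total CM / (EBIT − interest) = R$31,113,733.20 / R$8,569,445.20 = 3.6308.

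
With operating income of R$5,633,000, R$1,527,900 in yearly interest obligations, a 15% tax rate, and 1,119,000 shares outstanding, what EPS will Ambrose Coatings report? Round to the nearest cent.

Interest = R$1,527,900.00, so EBT = R$5,633,000 − R$1,527,900.00 = R$4,105,100.00.
After tax at 15%: net income = R$4,105,100.00 × 0.85 = R$3,489,335.00.
EPS = R$3,489,335.00 ÷ 1,119,000 = R$3.12.

R$3.12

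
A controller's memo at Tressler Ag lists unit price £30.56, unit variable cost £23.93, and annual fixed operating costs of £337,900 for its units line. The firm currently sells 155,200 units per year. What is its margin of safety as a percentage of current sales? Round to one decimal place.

67.2%

Unit CM = price − variable cost = £30.56 − £23.93 = £6.63. Break-even units = £337,900 ÷ £6.63 = 50,965.31; break-even revenue = 50,965.31 × £30.56 = £1,557,499.85.
Actual sales revenue = 155,200 × £30.56 = £4,742,912.00.
Margin of safety = (£4,742,912.00 − £1,557,499.85) ÷ £4,742,912.00 = 67.2%.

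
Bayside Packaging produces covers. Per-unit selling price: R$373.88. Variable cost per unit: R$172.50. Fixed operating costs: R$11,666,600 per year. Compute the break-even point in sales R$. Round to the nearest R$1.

CM per unit = R$373.88 − R$172.50 = R$201.38; CM ratio = R$201.38 / R$373.88 = 0.5386.
Break-even sales = FC ÷ CM ratio = R$11,666,600 × R$373.88 / R$201.38 = R$21,660,087.

R$21,660,087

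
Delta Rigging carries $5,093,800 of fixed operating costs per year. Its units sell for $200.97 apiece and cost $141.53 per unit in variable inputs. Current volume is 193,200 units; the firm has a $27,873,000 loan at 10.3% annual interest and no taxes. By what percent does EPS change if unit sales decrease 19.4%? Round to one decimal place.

At 193,200 units, contribution = 193,200 × $59.44 = $11,483,808.00.
EBIT = $11,483,808.00 − $5,093,800 = $6,390,008.00.
Interest = $2,870,919.00, so EBIT − I = $3,519,089.00.
DCL = total CM / (EBIT − I) = $11,483,808.00 / $3,519,089.00 = 3.2633.
%ΔEPS = DCL × %ΔSales = 3.2633 × -19.4% = -63.3%.

-63.3%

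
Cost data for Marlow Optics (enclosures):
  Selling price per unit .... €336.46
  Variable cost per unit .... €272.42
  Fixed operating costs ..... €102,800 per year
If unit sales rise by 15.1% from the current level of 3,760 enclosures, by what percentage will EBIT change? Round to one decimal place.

+26.3%

At 3,760 units, contribution = 3,760 × €64.04 = €240,790.40.
Operating income = contribution − fixed costs = €240,790.40 − €102,800 = €137,990.40.
So DOL = total CM / EBIT = €240,790.40 / €137,990.40 = 1.7450.
Operating income changes by 1.7450 × +15.1% = +26.3%.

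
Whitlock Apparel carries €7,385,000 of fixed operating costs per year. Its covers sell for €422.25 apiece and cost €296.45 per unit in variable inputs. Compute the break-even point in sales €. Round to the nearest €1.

€24,787,888

CM per unit = €422.25 − €296.45 = €125.80; CM ratio = €125.80 / €422.25 = 0.2979.
Break-even revenue = fixed costs × price ÷ CM = €7,385,000 × €422.25 ÷ €125.80 = €24,787,888.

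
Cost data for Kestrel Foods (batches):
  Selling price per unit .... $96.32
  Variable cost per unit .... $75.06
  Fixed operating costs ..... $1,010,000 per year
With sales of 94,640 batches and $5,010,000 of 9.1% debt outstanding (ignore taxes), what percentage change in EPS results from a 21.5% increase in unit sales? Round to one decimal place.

+79.2%

Contribution at this volume is 94,640 × $21.26 = $2,012,046.40.
EBIT = $2,012,046.40 − $1,010,000 = $1,002,046.40.
Interest = $455,910.00, so EBIT − I = $546,136.40.
Degree of combined leverage = contribution ÷ (EBIT − I) = $2,012,046.40 ÷ $546,136.40 = 3.6841.
%ΔEPS = DCL × %ΔSales = 3.6841 × +21.5% = +79.2%.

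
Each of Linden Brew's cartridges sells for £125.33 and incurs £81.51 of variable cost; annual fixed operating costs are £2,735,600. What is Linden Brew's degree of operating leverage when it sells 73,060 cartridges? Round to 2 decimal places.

Total contribution margin = 73,060 × £43.82 = £3,201,489.20.
EBIT = £3,201,489.20 − £2,735,600 = £465,889.20.
Degree of operating leverage = £3,201,489.20 / £465,889.20 = 6.8718.

6.87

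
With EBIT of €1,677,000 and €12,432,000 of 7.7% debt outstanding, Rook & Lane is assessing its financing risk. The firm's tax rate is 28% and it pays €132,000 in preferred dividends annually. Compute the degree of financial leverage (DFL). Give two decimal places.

Interest = €957,264.00.
Pre-tax preferred-dividend burden = €132,000 ÷ (1 − 0.28) = €183,333.33.
DFL = EBIT ÷ [EBIT − I − D_p/(1−t)] = €1,677,000 ÷ [€1,677,000 − €957,264.00 − €183,333.33] = €1,677,000 ÷ €536,402.67 = 3.1264.

3.13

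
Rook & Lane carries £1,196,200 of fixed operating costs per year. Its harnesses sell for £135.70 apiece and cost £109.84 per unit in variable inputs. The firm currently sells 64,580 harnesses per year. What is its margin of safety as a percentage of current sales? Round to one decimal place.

28.4%

Each unit contributes £135.70 − £109.84 = £25.86. Break-even units = £1,196,200 ÷ £25.86 = 46,256.77; break-even revenue = 46,256.77 × £135.70 = £6,277,043.31.
Actual sales revenue = 64,580 × £135.70 = £8,763,506.00.
Margin of safety = (£8,763,506.00 − £6,277,043.31) ÷ £8,763,506.00 = 28.4%.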